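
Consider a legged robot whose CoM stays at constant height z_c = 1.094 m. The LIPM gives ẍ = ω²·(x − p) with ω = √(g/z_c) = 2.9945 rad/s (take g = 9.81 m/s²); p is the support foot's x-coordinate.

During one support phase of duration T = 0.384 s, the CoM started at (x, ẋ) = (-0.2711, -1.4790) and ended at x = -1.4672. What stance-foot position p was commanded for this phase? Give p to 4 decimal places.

p = 0.3996

ωT = 2.9945·0.384 = 1.149888; cosh(ωT) = 1.737256, sinh(ωT) = 1.420583
x(T) = p + (x₀−p)·cosh(ωT) + (ẋ₀/ω)·sinh(ωT) ⇒ p·(1 − cosh) = x(T) − x₀·cosh − (ẋ₀/ω)·sinh
numerator   = -1.4672 − (-0.2711)·1.737256 − (-1.4790/2.9945)·1.420583 = -0.294596
denominator = 1 − 1.737256 = -0.737256
p = -0.294596 / -0.737256 = 0.3996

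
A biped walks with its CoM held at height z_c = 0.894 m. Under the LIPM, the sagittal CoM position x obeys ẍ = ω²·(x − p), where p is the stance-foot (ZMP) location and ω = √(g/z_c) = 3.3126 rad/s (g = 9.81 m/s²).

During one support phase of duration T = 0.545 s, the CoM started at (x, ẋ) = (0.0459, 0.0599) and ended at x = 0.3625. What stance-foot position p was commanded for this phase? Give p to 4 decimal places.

p = -0.0780

ωT = 3.3126·0.545 = 1.805367; cosh(ωT) = 3.123309, sinh(ωT) = 2.958895
x(T) = p + (x₀−p)·cosh(ωT) + (ẋ₀/ω)·sinh(ωT) ⇒ p·(1 − cosh) = x(T) − x₀·cosh − (ẋ₀/ω)·sinh
numerator   = 0.3625 − (0.0459)·3.123309 − (0.0599/3.3126)·2.958895 = 0.165636
denominator = 1 − 3.123309 = -2.123309
p = 0.165636 / -2.123309 = -0.0780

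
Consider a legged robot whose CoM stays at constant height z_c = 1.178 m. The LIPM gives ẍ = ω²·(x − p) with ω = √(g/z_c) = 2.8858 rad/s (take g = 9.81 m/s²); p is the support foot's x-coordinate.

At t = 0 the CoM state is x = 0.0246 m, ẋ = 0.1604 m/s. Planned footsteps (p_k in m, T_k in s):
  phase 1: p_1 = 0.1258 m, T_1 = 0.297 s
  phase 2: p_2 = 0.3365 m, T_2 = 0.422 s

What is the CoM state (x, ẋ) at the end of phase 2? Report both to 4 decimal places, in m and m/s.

x = -0.2422, ẋ = -1.4333

phase 1: p=0.1258, T=0.297, ωT=0.857083, cosh=1.390337, sinh=0.965939; start (x,ẋ)=(0.024600, 0.160400) → end (x,ẋ)=(0.038787, -0.059086)
phase 2: p=0.3365, T=0.422, ωT=1.217808, cosh=1.837824, sinh=1.541946; start (x,ẋ)=(0.038787, -0.059086) → end (x,ẋ)=(-0.242214, -1.433336)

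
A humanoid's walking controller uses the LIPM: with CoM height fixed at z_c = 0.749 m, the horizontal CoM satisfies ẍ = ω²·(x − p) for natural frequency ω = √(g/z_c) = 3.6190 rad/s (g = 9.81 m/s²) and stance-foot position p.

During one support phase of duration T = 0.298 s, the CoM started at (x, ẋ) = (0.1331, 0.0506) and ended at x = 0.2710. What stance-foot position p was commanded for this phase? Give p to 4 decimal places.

p = -0.0539

ωT = 3.6190·0.298 = 1.078462; cosh(ωT) = 1.640136, sinh(ωT) = 1.300018
x(T) = p + (x₀−p)·cosh(ωT) + (ẋ₀/ω)·sinh(ωT) ⇒ p·(1 − cosh) = x(T) − x₀·cosh − (ẋ₀/ω)·sinh
numerator   = 0.2710 − (0.1331)·1.640136 − (0.0506/3.6190)·1.300018 = 0.034521
denominator = 1 − 1.640136 = -0.640136
p = 0.034521 / -0.640136 = -0.0539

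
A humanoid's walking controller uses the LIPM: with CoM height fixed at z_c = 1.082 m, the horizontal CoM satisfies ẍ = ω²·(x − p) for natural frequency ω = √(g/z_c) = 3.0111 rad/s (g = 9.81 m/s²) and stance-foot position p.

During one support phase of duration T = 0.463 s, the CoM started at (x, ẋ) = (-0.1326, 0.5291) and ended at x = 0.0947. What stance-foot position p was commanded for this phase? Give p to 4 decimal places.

ωT = 3.0111·0.463 = 1.394139; cosh(ωT) = 2.139775, sinh(ωT) = 1.891728
x(T) = p + (x₀−p)·cosh(ωT) + (ẋ₀/ω)·sinh(ωT) ⇒ p·(1 − cosh) = x(T) − x₀·cosh − (ẋ₀/ω)·sinh
numerator   = 0.0947 − (-0.1326)·2.139775 − (0.5291/3.0111)·1.891728 = 0.046026
denominator = 1 − 2.139775 = -1.139775
p = 0.046026 / -1.139775 = -0.0404

p = -0.0404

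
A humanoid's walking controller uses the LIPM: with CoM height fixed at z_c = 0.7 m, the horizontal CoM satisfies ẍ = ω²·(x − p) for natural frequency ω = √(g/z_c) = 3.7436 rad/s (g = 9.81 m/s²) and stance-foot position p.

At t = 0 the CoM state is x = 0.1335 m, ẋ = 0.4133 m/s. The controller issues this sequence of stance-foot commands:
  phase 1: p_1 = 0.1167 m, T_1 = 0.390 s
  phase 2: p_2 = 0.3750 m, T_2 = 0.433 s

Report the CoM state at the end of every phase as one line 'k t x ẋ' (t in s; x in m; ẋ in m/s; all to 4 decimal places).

1 0.3900 0.3797 1.0659
2 0.8230 1.0793 2.8438

phase 1: p=0.1167, T=0.390, ωT=1.460004, cosh=2.269106, sinh=2.036871; start (x,ẋ)=(0.133500, 0.413300) → end (x,ẋ)=(0.379695, 1.065925)
phase 2: p=0.3750, T=0.433, ωT=1.620979, cosh=2.627872, sinh=2.430167; start (x,ẋ)=(0.379695, 1.065925) → end (x,ẋ)=(1.079286, 2.843829)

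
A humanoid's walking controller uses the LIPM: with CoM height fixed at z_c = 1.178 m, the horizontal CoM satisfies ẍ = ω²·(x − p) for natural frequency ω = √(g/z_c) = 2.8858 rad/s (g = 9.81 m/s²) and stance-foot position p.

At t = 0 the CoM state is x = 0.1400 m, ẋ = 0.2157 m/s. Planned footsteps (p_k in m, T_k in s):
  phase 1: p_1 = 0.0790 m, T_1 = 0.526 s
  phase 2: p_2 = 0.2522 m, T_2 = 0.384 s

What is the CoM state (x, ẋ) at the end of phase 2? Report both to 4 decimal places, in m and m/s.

phase 1: p=0.0790, T=0.526, ωT=1.517931, cosh=2.390970, sinh=2.171805; start (x,ẋ)=(0.140000, 0.215700) → end (x,ẋ)=(0.387181, 0.898043)
phase 2: p=0.2522, T=0.384, ωT=1.108147, cosh=1.679456, sinh=1.349286; start (x,ẋ)=(0.387181, 0.898043) → end (x,ẋ)=(0.898785, 2.033810)

x = 0.8988, ẋ = 2.0338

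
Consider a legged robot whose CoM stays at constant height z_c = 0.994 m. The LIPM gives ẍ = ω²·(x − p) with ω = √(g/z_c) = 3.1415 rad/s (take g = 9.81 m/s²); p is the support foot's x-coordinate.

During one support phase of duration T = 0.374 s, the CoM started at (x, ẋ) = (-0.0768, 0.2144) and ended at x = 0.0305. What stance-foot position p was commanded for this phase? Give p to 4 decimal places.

p = -0.0863

ωT = 3.1415·0.374 = 1.174921; cosh(ωT) = 1.773365, sinh(ωT) = 1.464522
x(T) = p + (x₀−p)·cosh(ωT) + (ẋ₀/ω)·sinh(ωT) ⇒ p·(1 − cosh) = x(T) − x₀·cosh − (ẋ₀/ω)·sinh
numerator   = 0.0305 − (-0.0768)·1.773365 − (0.2144/3.1415)·1.464522 = 0.066744
denominator = 1 − 1.773365 = -0.773365
p = 0.066744 / -0.773365 = -0.0863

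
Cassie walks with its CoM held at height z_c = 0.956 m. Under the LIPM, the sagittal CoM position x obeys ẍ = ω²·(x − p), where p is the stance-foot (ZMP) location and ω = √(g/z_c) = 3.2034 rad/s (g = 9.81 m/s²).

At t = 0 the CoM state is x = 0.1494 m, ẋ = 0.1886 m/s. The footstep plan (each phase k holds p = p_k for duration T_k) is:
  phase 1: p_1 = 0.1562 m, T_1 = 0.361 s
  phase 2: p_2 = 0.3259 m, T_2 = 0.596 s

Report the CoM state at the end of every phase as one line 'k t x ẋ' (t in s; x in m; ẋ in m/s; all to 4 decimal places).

phase 1: p=0.1562, T=0.361, ωT=1.156427, cosh=1.746583, sinh=1.431975; start (x,ẋ)=(0.149400, 0.188600) → end (x,ẋ)=(0.228631, 0.298213)
phase 2: p=0.3259, T=0.596, ωT=1.909226, cosh=3.448031, sinh=3.299836; start (x,ẋ)=(0.228631, 0.298213) → end (x,ẋ)=(0.297702, 0.000042)

1 0.3610 0.2286 0.2982
2 0.9570 0.2977 0.0000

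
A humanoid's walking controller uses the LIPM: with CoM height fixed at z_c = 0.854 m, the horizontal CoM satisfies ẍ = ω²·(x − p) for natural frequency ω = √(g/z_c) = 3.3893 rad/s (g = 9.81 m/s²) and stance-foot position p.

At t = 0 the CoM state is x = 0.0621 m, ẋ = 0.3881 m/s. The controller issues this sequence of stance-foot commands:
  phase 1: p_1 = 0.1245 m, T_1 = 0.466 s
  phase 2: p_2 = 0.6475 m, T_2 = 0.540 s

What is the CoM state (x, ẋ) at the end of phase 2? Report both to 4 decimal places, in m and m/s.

phase 1: p=0.1245, T=0.466, ωT=1.579414, cosh=2.529103, sinh=2.323007; start (x,ẋ)=(0.062100, 0.388100) → end (x,ẋ)=(0.232686, 0.490247)
phase 2: p=0.6475, T=0.540, ωT=1.830222, cosh=3.197824, sinh=3.037446; start (x,ẋ)=(0.232686, 0.490247) → end (x,ẋ)=(-0.239651, -2.702716)

x = -0.2397, ẋ = -2.7027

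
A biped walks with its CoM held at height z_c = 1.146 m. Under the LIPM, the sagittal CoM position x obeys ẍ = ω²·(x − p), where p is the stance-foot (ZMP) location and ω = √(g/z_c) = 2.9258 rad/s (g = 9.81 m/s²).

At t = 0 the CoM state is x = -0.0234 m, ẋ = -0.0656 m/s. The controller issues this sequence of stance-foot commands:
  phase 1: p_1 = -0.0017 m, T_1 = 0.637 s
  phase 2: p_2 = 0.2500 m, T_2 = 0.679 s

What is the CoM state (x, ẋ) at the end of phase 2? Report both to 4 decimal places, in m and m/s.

x = -1.7219, ẋ = -5.6683

phase 1: p=-0.0017, T=0.637, ωT=1.863735, cosh=3.301432, sinh=3.146340; start (x,ẋ)=(-0.023400, -0.065600) → end (x,ẋ)=(-0.143886, -0.416335)
phase 2: p=0.2500, T=0.679, ωT=1.986618, cosh=3.713997, sinh=3.576839; start (x,ẋ)=(-0.143886, -0.416335) → end (x,ẋ)=(-1.721867, -5.668326)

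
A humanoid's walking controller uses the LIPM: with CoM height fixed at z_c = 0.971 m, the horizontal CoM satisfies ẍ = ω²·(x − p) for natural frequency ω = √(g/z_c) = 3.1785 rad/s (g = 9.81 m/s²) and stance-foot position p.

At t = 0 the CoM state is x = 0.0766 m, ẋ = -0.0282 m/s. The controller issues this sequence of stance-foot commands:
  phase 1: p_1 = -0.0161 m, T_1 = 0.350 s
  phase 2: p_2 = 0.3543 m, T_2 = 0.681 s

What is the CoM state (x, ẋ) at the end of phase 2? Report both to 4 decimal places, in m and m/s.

phase 1: p=-0.0161, T=0.350, ωT=1.112475, cosh=1.685311, sinh=1.356567; start (x,ẋ)=(0.076600, -0.028200) → end (x,ẋ)=(0.128093, 0.352182)
phase 2: p=0.3543, T=0.681, ωT=2.164559, cosh=4.412778, sinh=4.297977; start (x,ẋ)=(0.128093, 0.352182) → end (x,ẋ)=(-0.167680, -1.536142)

x = -0.1677, ẋ = -1.5361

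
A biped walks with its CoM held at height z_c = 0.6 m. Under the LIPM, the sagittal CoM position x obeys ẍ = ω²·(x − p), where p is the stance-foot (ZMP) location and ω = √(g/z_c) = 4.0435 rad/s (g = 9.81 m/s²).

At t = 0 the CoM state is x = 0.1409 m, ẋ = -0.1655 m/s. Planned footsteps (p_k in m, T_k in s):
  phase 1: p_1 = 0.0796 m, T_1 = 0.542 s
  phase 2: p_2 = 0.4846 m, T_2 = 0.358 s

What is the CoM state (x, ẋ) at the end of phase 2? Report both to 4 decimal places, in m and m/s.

x = -0.0352, ẋ = -1.7277

phase 1: p=0.0796, T=0.542, ωT=2.191577, cosh=4.530528, sinh=4.418787; start (x,ẋ)=(0.140900, -0.165500) → end (x,ẋ)=(0.176461, 0.345467)
phase 2: p=0.4846, T=0.358, ωT=1.447573, cosh=2.243960, sinh=2.008820; start (x,ẋ)=(0.176461, 0.345467) → end (x,ẋ)=(-0.035223, -1.727696)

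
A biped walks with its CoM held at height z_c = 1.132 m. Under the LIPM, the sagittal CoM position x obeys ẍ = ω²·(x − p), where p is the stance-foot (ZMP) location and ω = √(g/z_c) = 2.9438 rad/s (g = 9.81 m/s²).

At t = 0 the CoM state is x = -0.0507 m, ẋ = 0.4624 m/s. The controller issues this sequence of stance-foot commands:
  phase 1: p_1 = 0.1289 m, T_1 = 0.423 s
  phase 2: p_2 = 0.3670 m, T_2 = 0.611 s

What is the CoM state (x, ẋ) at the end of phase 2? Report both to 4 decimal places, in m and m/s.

phase 1: p=0.1289, T=0.423, ωT=1.245227, cosh=1.880800, sinh=1.592925; start (x,ẋ)=(-0.050700, 0.462400) → end (x,ẋ)=(0.041318, 0.027492)
phase 2: p=0.3670, T=0.611, ωT=1.798662, cosh=3.103539, sinh=2.938019; start (x,ẋ)=(0.041318, 0.027492) → end (x,ẋ)=(-0.616327, -2.731477)

x = -0.6163, ẋ = -2.7315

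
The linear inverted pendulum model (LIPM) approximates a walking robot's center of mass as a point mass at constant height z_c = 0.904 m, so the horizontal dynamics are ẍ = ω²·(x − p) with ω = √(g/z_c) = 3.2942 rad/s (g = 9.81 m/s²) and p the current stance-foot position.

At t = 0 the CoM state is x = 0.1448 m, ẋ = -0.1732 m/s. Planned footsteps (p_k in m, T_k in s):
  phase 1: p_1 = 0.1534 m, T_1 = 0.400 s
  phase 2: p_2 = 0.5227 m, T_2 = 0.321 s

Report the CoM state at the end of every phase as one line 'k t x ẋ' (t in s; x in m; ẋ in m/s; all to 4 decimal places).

1 0.4000 0.0450 -0.3957
2 0.7210 -0.3999 -2.6301

phase 1: p=0.1534, T=0.400, ωT=1.317680, cosh=2.001251, sinh=1.733495; start (x,ẋ)=(0.144800, -0.173200) → end (x,ẋ)=(0.045047, -0.395727)
phase 2: p=0.5227, T=0.321, ωT=1.057438, cosh=1.613165, sinh=1.265821; start (x,ẋ)=(0.045047, -0.395727) → end (x,ẋ)=(-0.399895, -2.630123)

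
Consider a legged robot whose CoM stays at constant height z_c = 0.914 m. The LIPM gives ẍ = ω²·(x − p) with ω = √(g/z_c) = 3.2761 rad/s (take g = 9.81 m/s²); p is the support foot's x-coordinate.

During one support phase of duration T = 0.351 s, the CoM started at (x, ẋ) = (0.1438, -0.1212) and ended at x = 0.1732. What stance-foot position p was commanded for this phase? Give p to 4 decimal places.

p = 0.0326

ωT = 3.2761·0.351 = 1.149911; cosh(ωT) = 1.737289, sinh(ωT) = 1.420624
x(T) = p + (x₀−p)·cosh(ωT) + (ẋ₀/ω)·sinh(ωT) ⇒ p·(1 − cosh) = x(T) − x₀·cosh − (ẋ₀/ω)·sinh
numerator   = 0.1732 − (0.1438)·1.737289 − (-0.1212/3.2761)·1.420624 = -0.024066
denominator = 1 − 1.737289 = -0.737289
p = -0.024066 / -0.737289 = 0.0326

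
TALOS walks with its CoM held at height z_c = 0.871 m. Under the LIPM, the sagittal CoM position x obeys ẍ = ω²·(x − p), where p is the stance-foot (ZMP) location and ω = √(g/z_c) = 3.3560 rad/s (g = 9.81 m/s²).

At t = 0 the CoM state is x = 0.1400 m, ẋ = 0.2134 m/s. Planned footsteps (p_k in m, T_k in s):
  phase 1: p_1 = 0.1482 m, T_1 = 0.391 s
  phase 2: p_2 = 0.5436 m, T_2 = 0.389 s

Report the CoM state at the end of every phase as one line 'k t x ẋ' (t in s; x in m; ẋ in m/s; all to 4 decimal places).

phase 1: p=0.1482, T=0.391, ωT=1.312196, cosh=1.991775, sinh=1.722547; start (x,ẋ)=(0.140000, 0.213400) → end (x,ẋ)=(0.241400, 0.377642)
phase 2: p=0.5436, T=0.389, ωT=1.305484, cosh=1.980258, sinh=1.709217; start (x,ẋ)=(0.241400, 0.377642) → end (x,ẋ)=(0.137500, -0.985631)

1 0.3910 0.2414 0.3776
2 0.7800 0.1375 -0.9856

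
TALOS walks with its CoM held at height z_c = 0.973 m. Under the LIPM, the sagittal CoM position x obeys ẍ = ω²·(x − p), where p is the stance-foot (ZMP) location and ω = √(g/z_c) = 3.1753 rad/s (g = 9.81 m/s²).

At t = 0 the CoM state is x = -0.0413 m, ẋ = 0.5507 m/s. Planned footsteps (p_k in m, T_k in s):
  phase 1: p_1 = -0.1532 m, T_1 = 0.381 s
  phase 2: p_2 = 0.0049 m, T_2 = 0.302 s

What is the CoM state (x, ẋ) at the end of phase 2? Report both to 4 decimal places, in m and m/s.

phase 1: p=-0.1532, T=0.381, ωT=1.209789, cosh=1.825519, sinh=1.527259; start (x,ẋ)=(-0.041300, 0.550700) → end (x,ẋ)=(0.315952, 1.547973)
phase 2: p=0.0049, T=0.302, ωT=0.958941, cosh=1.496115, sinh=1.112816; start (x,ẋ)=(0.315952, 1.547973) → end (x,ẋ)=(1.012772, 3.415055)

x = 1.0128, ẋ = 3.4151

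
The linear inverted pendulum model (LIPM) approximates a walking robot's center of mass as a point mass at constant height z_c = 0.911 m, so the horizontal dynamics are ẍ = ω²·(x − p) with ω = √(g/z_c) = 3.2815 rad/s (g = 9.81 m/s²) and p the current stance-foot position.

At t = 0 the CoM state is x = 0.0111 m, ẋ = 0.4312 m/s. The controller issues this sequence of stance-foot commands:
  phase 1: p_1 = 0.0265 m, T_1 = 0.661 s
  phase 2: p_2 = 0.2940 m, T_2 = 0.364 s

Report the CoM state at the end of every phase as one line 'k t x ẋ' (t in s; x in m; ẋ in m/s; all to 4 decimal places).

1 0.6610 0.5256 1.6930
2 1.0250 1.4851 4.1910

phase 1: p=0.0265, T=0.661, ωT=2.169071, cosh=4.432220, sinh=4.317936; start (x,ẋ)=(0.011100, 0.431200) → end (x,ẋ)=(0.525635, 1.692966)
phase 2: p=0.2940, T=0.364, ωT=1.194466, cosh=1.802330, sinh=1.499464; start (x,ẋ)=(0.525635, 1.692966) → end (x,ẋ)=(1.485074, 4.191041)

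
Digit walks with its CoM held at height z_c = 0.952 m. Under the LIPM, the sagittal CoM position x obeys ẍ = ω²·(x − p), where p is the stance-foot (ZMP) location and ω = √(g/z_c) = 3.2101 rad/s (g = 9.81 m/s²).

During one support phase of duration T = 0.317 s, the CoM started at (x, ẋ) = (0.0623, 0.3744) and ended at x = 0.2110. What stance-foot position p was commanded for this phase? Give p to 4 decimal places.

p = 0.0473

ωT = 3.2101·0.317 = 1.017602; cosh(ωT) = 1.564006, sinh(ωT) = 1.202545
x(T) = p + (x₀−p)·cosh(ωT) + (ẋ₀/ω)·sinh(ωT) ⇒ p·(1 − cosh) = x(T) − x₀·cosh − (ẋ₀/ω)·sinh
numerator   = 0.2110 − (0.0623)·1.564006 − (0.3744/3.2101)·1.202545 = -0.026693
denominator = 1 − 1.564006 = -0.564006
p = -0.026693 / -0.564006 = 0.0473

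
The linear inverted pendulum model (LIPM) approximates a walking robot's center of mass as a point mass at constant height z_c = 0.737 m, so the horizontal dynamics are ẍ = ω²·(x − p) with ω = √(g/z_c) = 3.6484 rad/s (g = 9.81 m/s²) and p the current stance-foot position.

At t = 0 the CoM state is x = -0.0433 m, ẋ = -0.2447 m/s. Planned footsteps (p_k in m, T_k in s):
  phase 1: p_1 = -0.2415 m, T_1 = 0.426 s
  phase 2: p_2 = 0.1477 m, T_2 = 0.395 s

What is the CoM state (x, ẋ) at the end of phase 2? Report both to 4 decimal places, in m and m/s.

phase 1: p=-0.2415, T=0.426, ωT=1.554218, cosh=2.471371, sinh=2.260016; start (x,ẋ)=(-0.043300, -0.244700) → end (x,ẋ)=(0.096745, 1.029502)
phase 2: p=0.1477, T=0.395, ωT=1.441118, cosh=2.231040, sinh=1.994377; start (x,ẋ)=(0.096745, 1.029502) → end (x,ẋ)=(0.596790, 1.926100)

x = 0.5968, ẋ = 1.9261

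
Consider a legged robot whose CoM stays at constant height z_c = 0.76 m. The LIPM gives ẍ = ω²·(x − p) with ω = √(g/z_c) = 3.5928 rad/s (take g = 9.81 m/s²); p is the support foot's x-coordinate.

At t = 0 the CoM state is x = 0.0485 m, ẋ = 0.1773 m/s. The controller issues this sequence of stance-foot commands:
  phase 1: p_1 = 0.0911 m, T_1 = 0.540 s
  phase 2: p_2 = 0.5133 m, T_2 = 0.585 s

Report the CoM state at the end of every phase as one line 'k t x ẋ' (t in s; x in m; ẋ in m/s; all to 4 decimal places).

1 0.5400 0.1080 0.1081
2 1.1250 -1.0482 -5.4188

phase 1: p=0.0911, T=0.540, ωT=1.940112, cosh=3.551609, sinh=3.407921; start (x,ẋ)=(0.048500, 0.177300) → end (x,ẋ)=(0.107978, 0.108107)
phase 2: p=0.5133, T=0.585, ωT=2.101788, cosh=4.151511, sinh=4.029273; start (x,ẋ)=(0.107978, 0.108107) → end (x,ẋ)=(-1.048159, -5.418787)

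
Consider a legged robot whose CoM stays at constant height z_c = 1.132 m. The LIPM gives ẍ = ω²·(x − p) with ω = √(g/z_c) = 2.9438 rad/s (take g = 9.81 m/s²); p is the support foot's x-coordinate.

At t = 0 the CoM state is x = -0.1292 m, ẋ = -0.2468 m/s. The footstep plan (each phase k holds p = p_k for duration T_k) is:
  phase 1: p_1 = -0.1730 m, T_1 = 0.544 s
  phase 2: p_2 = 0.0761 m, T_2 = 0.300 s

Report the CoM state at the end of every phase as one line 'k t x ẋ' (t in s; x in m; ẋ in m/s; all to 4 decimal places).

1 0.5440 -0.2594 -0.3302
2 0.8440 -0.5114 -1.4577

phase 1: p=-0.1730, T=0.544, ωT=1.601427, cosh=2.580858, sinh=2.379249; start (x,ẋ)=(-0.129200, -0.246800) → end (x,ẋ)=(-0.259428, -0.330179)
phase 2: p=0.0761, T=0.300, ωT=0.883140, cosh=1.415982, sinh=1.002500; start (x,ẋ)=(-0.259428, -0.330179) → end (x,ẋ)=(-0.511443, -1.457724)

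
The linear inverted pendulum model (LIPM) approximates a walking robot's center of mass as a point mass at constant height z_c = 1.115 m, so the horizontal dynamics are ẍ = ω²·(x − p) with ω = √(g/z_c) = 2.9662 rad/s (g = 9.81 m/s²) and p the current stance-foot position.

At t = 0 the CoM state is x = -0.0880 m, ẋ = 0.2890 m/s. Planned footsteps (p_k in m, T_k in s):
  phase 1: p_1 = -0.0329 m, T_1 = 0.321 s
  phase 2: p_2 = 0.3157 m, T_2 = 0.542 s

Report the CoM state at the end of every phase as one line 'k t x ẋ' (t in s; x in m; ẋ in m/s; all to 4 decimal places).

1 0.3210 -0.0075 0.2500
2 0.8630 -0.3213 -1.6474

phase 1: p=-0.0329, T=0.321, ωT=0.952150, cosh=1.488593, sinh=1.102683; start (x,ẋ)=(-0.088000, 0.289000) → end (x,ẋ)=(-0.007486, 0.249984)
phase 2: p=0.3157, T=0.542, ωT=1.607680, cosh=2.595786, sinh=2.395434; start (x,ẋ)=(-0.007486, 0.249984) → end (x,ẋ)=(-0.321341, -1.647441)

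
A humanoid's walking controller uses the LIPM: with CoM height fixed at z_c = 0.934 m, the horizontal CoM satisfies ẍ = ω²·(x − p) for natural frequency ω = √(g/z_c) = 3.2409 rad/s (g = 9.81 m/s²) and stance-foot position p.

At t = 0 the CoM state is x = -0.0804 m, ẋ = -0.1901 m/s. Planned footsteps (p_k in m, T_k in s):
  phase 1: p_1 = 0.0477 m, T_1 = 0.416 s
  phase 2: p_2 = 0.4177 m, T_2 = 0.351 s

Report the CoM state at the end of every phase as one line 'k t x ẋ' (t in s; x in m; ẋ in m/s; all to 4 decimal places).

phase 1: p=0.0477, T=0.416, ωT=1.348214, cosh=2.055124, sinh=1.795420; start (x,ẋ)=(-0.080400, -0.190100) → end (x,ẋ)=(-0.320874, -1.136064)
phase 2: p=0.4177, T=0.351, ωT=1.137556, cosh=1.719869, sinh=1.399267; start (x,ẋ)=(-0.320874, -1.136064) → end (x,ẋ)=(-1.343050, -5.303231)

1 0.4160 -0.3209 -1.1361
2 0.7670 -1.3430 -5.3032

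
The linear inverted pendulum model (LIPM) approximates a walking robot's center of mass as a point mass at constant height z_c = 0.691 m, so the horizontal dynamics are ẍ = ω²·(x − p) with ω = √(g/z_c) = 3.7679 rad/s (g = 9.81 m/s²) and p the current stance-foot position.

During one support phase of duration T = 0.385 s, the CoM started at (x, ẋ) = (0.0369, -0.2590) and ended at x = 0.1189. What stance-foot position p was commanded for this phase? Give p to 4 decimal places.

ωT = 3.7679·0.385 = 1.450642; cosh(ωT) = 2.250135, sinh(ωT) = 2.015715
x(T) = p + (x₀−p)·cosh(ωT) + (ẋ₀/ω)·sinh(ωT) ⇒ p·(1 − cosh) = x(T) − x₀·cosh − (ẋ₀/ω)·sinh
numerator   = 0.1189 − (0.0369)·2.250135 − (-0.2590/3.7679)·2.015715 = 0.174427
denominator = 1 − 2.250135 = -1.250135
p = 0.174427 / -1.250135 = -0.1395

p = -0.1395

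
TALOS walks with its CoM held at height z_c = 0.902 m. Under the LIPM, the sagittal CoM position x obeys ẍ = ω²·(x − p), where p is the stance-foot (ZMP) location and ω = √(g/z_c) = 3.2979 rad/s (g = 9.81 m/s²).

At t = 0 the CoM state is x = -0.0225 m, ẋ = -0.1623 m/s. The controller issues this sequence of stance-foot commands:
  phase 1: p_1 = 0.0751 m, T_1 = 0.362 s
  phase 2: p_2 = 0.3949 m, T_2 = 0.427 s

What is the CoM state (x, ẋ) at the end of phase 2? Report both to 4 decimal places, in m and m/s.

x = -1.2901, ẋ = -5.2872

phase 1: p=0.0751, T=0.362, ωT=1.193840, cosh=1.801391, sinh=1.498336; start (x,ẋ)=(-0.022500, -0.162300) → end (x,ẋ)=(-0.174454, -0.774643)
phase 2: p=0.3949, T=0.427, ωT=1.408203, cosh=2.166593, sinh=1.922010; start (x,ẋ)=(-0.174454, -0.774643) → end (x,ẋ)=(-1.290118, -5.287239)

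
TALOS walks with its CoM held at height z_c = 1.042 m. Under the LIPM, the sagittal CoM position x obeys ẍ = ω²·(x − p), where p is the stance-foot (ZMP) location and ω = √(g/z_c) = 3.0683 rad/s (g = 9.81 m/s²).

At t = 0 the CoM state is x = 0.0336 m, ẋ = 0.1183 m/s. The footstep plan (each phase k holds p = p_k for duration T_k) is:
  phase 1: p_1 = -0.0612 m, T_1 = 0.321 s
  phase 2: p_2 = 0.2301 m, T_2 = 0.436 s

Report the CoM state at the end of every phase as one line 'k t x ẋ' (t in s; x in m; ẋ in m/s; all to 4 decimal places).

phase 1: p=-0.0612, T=0.321, ωT=0.984924, cosh=1.525538, sinh=1.152071; start (x,ẋ)=(0.033600, 0.118300) → end (x,ẋ)=(0.127840, 0.515580)
phase 2: p=0.2301, T=0.436, ωT=1.337779, cosh=2.036499, sinh=1.774071; start (x,ẋ)=(0.127840, 0.515580) → end (x,ẋ)=(0.319952, 0.493336)

1 0.3210 0.1278 0.5156
2 0.7570 0.3200 0.4933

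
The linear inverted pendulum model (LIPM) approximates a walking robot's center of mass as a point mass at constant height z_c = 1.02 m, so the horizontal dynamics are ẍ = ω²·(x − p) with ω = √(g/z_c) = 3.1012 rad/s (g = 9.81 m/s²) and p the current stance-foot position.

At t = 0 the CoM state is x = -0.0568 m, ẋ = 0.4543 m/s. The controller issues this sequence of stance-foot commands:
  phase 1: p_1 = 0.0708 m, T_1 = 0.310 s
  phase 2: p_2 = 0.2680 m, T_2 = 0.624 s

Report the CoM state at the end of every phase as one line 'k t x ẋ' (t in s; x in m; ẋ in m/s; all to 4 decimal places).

1 0.3100 0.0431 0.2391
2 0.9340 -0.2655 -1.5194

phase 1: p=0.0708, T=0.310, ωT=0.961372, cosh=1.498825, sinh=1.116457; start (x,ẋ)=(-0.056800, 0.454300) → end (x,ẋ)=(0.043102, 0.239119)
phase 2: p=0.2680, T=0.624, ωT=1.935149, cosh=3.534739, sinh=3.390336; start (x,ẋ)=(0.043102, 0.239119) → end (x,ẋ)=(-0.265544, -1.519381)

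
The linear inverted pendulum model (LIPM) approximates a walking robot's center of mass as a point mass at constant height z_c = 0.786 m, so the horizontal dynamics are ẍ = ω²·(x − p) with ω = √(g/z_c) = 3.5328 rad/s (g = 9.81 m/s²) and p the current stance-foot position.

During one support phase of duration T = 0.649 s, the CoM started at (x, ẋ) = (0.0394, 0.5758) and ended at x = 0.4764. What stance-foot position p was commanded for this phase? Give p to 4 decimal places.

p = 0.1298

ωT = 3.5328·0.649 = 2.292787; cosh(ωT) = 5.001742, sinh(ωT) = 4.900757
x(T) = p + (x₀−p)·cosh(ωT) + (ẋ₀/ω)·sinh(ωT) ⇒ p·(1 − cosh) = x(T) − x₀·cosh − (ẋ₀/ω)·sinh
numerator   = 0.4764 − (0.0394)·5.001742 − (0.5758/3.5328)·4.900757 = -0.519428
denominator = 1 − 5.001742 = -4.001742
p = -0.519428 / -4.001742 = 0.1298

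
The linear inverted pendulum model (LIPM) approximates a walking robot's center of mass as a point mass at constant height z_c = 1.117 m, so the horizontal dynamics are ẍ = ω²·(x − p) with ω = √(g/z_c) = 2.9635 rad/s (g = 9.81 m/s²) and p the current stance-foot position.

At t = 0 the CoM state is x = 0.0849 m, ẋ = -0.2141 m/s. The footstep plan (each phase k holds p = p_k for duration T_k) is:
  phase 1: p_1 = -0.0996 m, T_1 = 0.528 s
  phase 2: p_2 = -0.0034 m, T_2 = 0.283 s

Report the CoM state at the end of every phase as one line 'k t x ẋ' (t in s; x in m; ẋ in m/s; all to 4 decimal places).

phase 1: p=-0.0996, T=0.528, ωT=1.564728, cosh=2.495260, sinh=2.286115; start (x,ẋ)=(0.084900, -0.214100) → end (x,ẋ)=(0.195614, 0.715734)
phase 2: p=-0.0034, T=0.283, ωT=0.838670, cosh=1.372787, sinh=0.940502; start (x,ẋ)=(0.195614, 0.715734) → end (x,ẋ)=(0.496950, 1.537237)

1 0.5280 0.1956 0.7157
2 0.8110 0.4970 1.5372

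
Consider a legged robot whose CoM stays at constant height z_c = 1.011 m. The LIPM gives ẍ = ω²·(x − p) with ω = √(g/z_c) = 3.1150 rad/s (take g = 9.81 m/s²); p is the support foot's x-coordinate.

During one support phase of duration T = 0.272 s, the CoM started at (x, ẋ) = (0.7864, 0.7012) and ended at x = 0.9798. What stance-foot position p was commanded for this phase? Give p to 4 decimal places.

p = 0.8415

ωT = 3.1150·0.272 = 0.847280; cosh(ωT) = 1.380935, sinh(ωT) = 0.952356
x(T) = p + (x₀−p)·cosh(ωT) + (ẋ₀/ω)·sinh(ωT) ⇒ p·(1 − cosh) = x(T) − x₀·cosh − (ẋ₀/ω)·sinh
numerator   = 0.9798 − (0.7864)·1.380935 − (0.7012/3.1150)·0.952356 = -0.320547
denominator = 1 − 1.380935 = -0.380935
p = -0.320547 / -0.380935 = 0.8415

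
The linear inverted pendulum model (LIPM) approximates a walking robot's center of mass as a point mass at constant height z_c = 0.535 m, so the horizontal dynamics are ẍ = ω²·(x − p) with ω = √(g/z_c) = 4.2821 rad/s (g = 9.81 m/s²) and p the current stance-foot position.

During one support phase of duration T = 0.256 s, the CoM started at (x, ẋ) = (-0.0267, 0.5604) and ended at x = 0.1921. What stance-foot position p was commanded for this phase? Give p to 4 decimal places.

p = -0.0943

ωT = 4.2821·0.256 = 1.096218; cosh(ωT) = 1.663479, sinh(ωT) = 1.329346
x(T) = p + (x₀−p)·cosh(ωT) + (ẋ₀/ω)·sinh(ωT) ⇒ p·(1 − cosh) = x(T) − x₀·cosh − (ẋ₀/ω)·sinh
numerator   = 0.1921 − (-0.0267)·1.663479 − (0.5604/4.2821)·1.329346 = 0.062543
denominator = 1 − 1.663479 = -0.663479
p = 0.062543 / -0.663479 = -0.0943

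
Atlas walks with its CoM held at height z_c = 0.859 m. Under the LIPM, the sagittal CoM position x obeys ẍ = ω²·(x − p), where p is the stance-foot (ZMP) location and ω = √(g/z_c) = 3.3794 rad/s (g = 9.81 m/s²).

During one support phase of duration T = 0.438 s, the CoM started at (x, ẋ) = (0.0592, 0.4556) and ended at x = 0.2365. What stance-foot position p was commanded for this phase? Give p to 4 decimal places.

p = 0.1382

ωT = 3.3794·0.438 = 1.480177; cosh(ωT) = 2.310661, sinh(ωT) = 2.083063
x(T) = p + (x₀−p)·cosh(ωT) + (ẋ₀/ω)·sinh(ωT) ⇒ p·(1 − cosh) = x(T) − x₀·cosh − (ẋ₀/ω)·sinh
numerator   = 0.2365 − (0.0592)·2.310661 − (0.4556/3.3794)·2.083063 = -0.181123
denominator = 1 − 2.310661 = -1.310661
p = -0.181123 / -1.310661 = 0.1382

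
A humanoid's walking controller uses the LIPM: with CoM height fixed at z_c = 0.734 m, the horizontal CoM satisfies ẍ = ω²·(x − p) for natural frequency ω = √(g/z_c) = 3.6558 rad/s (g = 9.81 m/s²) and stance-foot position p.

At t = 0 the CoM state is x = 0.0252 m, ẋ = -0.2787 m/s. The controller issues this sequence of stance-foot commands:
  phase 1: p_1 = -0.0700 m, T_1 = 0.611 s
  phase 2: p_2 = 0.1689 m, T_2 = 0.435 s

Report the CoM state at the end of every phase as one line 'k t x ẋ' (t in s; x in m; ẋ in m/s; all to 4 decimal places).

phase 1: p=-0.0700, T=0.611, ωT=2.233694, cosh=4.720707, sinh=4.613575; start (x,ẋ)=(0.025200, -0.278700) → end (x,ẋ)=(0.027695, 0.290011)
phase 2: p=0.1689, T=0.435, ωT=1.590273, cosh=2.554479, sinh=2.350609; start (x,ẋ)=(0.027695, 0.290011) → end (x,ẋ)=(-0.005333, -0.472594)

1 0.6110 0.0277 0.2900
2 1.0460 -0.0053 -0.4726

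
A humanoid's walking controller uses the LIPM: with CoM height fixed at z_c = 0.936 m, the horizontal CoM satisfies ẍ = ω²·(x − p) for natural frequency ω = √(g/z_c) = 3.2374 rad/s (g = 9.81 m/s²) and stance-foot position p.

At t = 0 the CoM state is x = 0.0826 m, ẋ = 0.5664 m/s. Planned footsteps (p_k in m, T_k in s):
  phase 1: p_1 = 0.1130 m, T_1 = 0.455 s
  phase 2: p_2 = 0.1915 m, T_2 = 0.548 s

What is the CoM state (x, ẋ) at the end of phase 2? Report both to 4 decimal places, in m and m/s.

phase 1: p=0.1130, T=0.455, ωT=1.473017, cosh=2.295805, sinh=2.066572; start (x,ẋ)=(0.082600, 0.566400) → end (x,ẋ)=(0.404765, 1.096958)
phase 2: p=0.1915, T=0.548, ωT=1.774095, cosh=3.032291, sinh=2.862654; start (x,ẋ)=(0.404765, 1.096958) → end (x,ẋ)=(1.808161, 5.302742)

x = 1.8082, ẋ = 5.3027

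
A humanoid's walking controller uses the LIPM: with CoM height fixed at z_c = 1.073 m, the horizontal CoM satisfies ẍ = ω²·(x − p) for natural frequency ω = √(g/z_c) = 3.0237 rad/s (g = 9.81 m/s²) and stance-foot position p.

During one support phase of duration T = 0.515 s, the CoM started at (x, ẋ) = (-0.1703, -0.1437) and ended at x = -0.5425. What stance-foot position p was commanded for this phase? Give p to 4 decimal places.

p = 0.0086

ωT = 3.0237·0.515 = 1.557206; cosh(ωT) = 2.478133, sinh(ωT) = 2.267409
x(T) = p + (x₀−p)·cosh(ωT) + (ẋ₀/ω)·sinh(ωT) ⇒ p·(1 − cosh) = x(T) − x₀·cosh − (ẋ₀/ω)·sinh
numerator   = -0.5425 − (-0.1703)·2.478133 − (-0.1437/3.0237)·2.267409 = -0.012716
denominator = 1 − 2.478133 = -1.478133
p = -0.012716 / -1.478133 = 0.0086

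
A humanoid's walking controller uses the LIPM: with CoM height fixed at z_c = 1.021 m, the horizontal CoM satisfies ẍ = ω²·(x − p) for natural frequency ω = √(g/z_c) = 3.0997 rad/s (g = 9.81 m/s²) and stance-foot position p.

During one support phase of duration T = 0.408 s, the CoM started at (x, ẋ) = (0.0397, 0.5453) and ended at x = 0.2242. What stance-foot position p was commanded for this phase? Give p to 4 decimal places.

p = 0.1518

ωT = 3.0997·0.408 = 1.264678; cosh(ωT) = 1.912140, sinh(ωT) = 1.629810
x(T) = p + (x₀−p)·cosh(ωT) + (ẋ₀/ω)·sinh(ωT) ⇒ p·(1 − cosh) = x(T) − x₀·cosh − (ẋ₀/ω)·sinh
numerator   = 0.2242 − (0.0397)·1.912140 − (0.5453/3.0997)·1.629810 = -0.138429
denominator = 1 − 1.912140 = -0.912140
p = -0.138429 / -0.912140 = 0.1518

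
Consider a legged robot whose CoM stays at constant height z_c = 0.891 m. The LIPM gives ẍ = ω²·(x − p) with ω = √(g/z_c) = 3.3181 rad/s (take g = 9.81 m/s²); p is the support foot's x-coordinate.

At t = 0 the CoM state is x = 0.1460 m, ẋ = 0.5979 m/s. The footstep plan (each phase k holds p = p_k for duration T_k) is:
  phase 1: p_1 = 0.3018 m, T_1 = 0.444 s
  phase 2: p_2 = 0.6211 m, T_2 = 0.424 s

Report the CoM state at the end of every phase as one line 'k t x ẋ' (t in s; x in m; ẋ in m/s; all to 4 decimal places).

phase 1: p=0.3018, T=0.444, ωT=1.473236, cosh=2.296258, sinh=2.067076; start (x,ẋ)=(0.146000, 0.597900) → end (x,ẋ)=(0.316517, 0.304337)
phase 2: p=0.6211, T=0.424, ωT=1.406874, cosh=2.164040, sinh=1.919133; start (x,ẋ)=(0.316517, 0.304337) → end (x,ẋ)=(0.137993, -1.280951)

1 0.4440 0.3165 0.3043
2 0.8680 0.1380 -1.2810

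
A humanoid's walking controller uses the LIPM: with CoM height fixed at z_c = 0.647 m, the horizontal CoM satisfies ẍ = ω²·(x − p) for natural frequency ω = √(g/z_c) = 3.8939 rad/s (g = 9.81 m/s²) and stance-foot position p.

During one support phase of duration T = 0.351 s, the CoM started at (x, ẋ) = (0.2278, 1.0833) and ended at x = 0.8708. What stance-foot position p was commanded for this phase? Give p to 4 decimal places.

p = 0.1058

ωT = 3.8939·0.351 = 1.366759; cosh(ωT) = 2.088774, sinh(ωT) = 1.833842
x(T) = p + (x₀−p)·cosh(ωT) + (ẋ₀/ω)·sinh(ωT) ⇒ p·(1 − cosh) = x(T) − x₀·cosh − (ẋ₀/ω)·sinh
numerator   = 0.8708 − (0.2278)·2.088774 − (1.0833/3.8939)·1.833842 = -0.115206
denominator = 1 − 2.088774 = -1.088774
p = -0.115206 / -1.088774 = 0.1058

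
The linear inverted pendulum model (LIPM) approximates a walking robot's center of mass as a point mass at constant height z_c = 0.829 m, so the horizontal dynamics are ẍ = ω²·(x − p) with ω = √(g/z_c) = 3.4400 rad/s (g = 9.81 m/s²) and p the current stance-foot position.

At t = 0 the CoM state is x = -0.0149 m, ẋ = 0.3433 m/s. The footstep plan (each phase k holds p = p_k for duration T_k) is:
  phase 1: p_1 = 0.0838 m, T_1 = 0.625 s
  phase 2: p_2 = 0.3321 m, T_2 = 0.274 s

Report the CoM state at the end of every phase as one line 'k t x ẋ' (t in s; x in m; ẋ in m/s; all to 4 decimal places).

1 0.6250 0.0769 0.0560
2 0.8990 -0.0273 -0.8727

phase 1: p=0.0838, T=0.625, ωT=2.150000, cosh=4.350671, sinh=4.234187; start (x,ẋ)=(-0.014900, 0.343300) → end (x,ẋ)=(0.076946, 0.055960)
phase 2: p=0.3321, T=0.274, ωT=0.942560, cosh=1.478086, sinh=1.088457; start (x,ẋ)=(0.076946, 0.055960) → end (x,ẋ)=(-0.027333, -0.872658)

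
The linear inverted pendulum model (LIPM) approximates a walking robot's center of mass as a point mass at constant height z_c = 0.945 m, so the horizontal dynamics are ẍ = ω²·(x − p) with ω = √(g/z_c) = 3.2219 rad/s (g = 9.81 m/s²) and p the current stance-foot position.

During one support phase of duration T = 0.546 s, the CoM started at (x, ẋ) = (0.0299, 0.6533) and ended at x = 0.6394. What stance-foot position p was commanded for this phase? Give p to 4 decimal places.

p = 0.0107

ωT = 3.2219·0.546 = 1.759157; cosh(ωT) = 2.989866, sinh(ωT) = 2.817676
x(T) = p + (x₀−p)·cosh(ωT) + (ẋ₀/ω)·sinh(ωT) ⇒ p·(1 − cosh) = x(T) − x₀·cosh − (ẋ₀/ω)·sinh
numerator   = 0.6394 − (0.0299)·2.989866 − (0.6533/3.2219)·2.817676 = -0.021333
denominator = 1 − 2.989866 = -1.989866
p = -0.021333 / -1.989866 = 0.0107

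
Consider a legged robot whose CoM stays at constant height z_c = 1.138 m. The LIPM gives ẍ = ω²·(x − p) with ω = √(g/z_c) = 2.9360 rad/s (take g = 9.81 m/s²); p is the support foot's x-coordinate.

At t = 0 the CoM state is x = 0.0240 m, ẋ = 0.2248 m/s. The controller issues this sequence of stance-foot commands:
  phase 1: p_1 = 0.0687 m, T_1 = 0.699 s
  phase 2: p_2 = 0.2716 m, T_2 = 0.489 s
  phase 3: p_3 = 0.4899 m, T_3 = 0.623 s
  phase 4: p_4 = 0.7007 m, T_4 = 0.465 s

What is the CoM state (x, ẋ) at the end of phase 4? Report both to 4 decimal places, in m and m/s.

phase 1: p=0.0687, T=0.699, ωT=2.052264, cosh=3.956976, sinh=3.828532; start (x,ẋ)=(0.024000, 0.224800) → end (x,ẋ)=(0.184961, 0.387075)
phase 2: p=0.2716, T=0.489, ωT=1.435704, cosh=2.220275, sinh=1.982327; start (x,ẋ)=(0.184961, 0.387075) → end (x,ẋ)=(0.340584, 0.355166)
phase 3: p=0.4899, T=0.623, ωT=1.829128, cosh=3.194503, sinh=3.033950; start (x,ẋ)=(0.340584, 0.355166) → end (x,ẋ)=(0.379923, -0.195483)
phase 4: p=0.7007, T=0.465, ωT=1.365240, cosh=2.085991, sinh=1.830672; start (x,ẋ)=(0.379923, -0.195483) → end (x,ẋ)=(-0.090327, -2.131905)

x = -0.0903, ẋ = -2.1319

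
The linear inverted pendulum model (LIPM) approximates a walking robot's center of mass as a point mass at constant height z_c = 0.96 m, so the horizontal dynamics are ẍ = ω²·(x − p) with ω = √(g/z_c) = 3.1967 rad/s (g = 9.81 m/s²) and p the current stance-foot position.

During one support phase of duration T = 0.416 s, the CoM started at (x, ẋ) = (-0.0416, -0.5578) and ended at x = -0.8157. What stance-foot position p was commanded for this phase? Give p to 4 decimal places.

ωT = 3.1967·0.416 = 1.329827; cosh(ωT) = 2.022457, sinh(ωT) = 1.757934
x(T) = p + (x₀−p)·cosh(ωT) + (ẋ₀/ω)·sinh(ωT) ⇒ p·(1 − cosh) = x(T) − x₀·cosh − (ẋ₀/ω)·sinh
numerator   = -0.8157 − (-0.0416)·2.022457 − (-0.5578/3.1967)·1.757934 = -0.424820
denominator = 1 − 2.022457 = -1.022457
p = -0.424820 / -1.022457 = 0.4155

p = 0.4155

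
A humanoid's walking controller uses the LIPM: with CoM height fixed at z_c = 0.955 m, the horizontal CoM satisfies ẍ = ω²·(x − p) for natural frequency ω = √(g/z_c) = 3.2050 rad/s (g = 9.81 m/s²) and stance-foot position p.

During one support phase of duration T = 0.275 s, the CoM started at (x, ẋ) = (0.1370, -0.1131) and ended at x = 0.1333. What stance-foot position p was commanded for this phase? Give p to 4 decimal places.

ωT = 3.2050·0.275 = 0.881375; cosh(ωT) = 1.414215, sinh(ωT) = 1.000002
x(T) = p + (x₀−p)·cosh(ωT) + (ẋ₀/ω)·sinh(ωT) ⇒ p·(1 − cosh) = x(T) − x₀·cosh − (ẋ₀/ω)·sinh
numerator   = 0.1333 − (0.1370)·1.414215 − (-0.1131/3.2050)·1.000002 = -0.025159
denominator = 1 − 1.414215 = -0.414215
p = -0.025159 / -0.414215 = 0.0607

p = 0.0607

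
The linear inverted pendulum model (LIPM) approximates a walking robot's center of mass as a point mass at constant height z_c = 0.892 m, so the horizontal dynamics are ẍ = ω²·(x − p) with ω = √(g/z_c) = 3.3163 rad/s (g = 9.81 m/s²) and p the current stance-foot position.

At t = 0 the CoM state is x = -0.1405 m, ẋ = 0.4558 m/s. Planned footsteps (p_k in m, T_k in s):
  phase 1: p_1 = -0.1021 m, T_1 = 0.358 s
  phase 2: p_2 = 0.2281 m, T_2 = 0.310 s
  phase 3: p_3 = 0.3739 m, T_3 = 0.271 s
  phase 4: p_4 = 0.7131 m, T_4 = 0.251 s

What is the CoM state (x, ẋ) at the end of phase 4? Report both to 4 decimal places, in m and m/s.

x = -0.2310, ẋ = -2.4753

phase 1: p=-0.1021, T=0.358, ωT=1.187235, cosh=1.791535, sinh=1.486471; start (x,ẋ)=(-0.140500, 0.455800) → end (x,ẋ)=(0.033409, 0.627286)
phase 2: p=0.2281, T=0.310, ωT=1.028053, cosh=1.576660, sinh=1.218957; start (x,ẋ)=(0.033409, 0.627286) → end (x,ẋ)=(0.151707, 0.201992)
phase 3: p=0.3739, T=0.271, ωT=0.898717, cosh=1.431771, sinh=1.024679; start (x,ẋ)=(0.151707, 0.201992) → end (x,ẋ)=(0.118183, -0.465836)
phase 4: p=0.7131, T=0.251, ωT=0.832391, cosh=1.366909, sinh=0.931901; start (x,ẋ)=(0.118183, -0.465836) → end (x,ẋ)=(-0.231000, -2.475325)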